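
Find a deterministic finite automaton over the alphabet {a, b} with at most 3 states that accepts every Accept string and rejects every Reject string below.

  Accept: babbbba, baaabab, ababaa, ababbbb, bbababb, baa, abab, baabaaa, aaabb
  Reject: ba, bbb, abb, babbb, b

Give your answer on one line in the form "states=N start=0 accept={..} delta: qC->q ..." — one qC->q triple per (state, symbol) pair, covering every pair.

State merging on the prefix tree: take the shortest (then alphabetical) example prefix whose next move is undefined and point that move at state 0, else 1, else 2, ...; a target is out if some Accept/Reject pair would then sit in one state with the same input left (inseparable). If every existing state is out, open a new one.
a: 0a undefined. 0a->0: no, aaabb/abb meet in 0 with "bb" left. Open state 1: 0a->1.
b: 0b undefined. 0b->0: ok.
aa: 1a undefined. 1a->0: no, baa/bbb meet in 0. 1a->1: no, baa/ba meet in 1. Open state 2: 1a->2.
ab: 1b undefined. 1b->0: no, babbbba/ba meet in 1. 1b->1: ok.
aaa: 2a undefined. 2a->0: no, baaabab/ba meet in 1. 2a->1: no, aaabb/ba meet in 1. 2a->2: ok.
aaab: 2b undefined. 2b->0: no, baaabab/ba meet in 1. 2b->1: no, baaabab/ba meet in 1. 2b->2: ok.
All examples now run through 3 states with every (state, symbol) defined. Accept strings end in {2}, Reject strings end in {0,1}; accept={2}.

states=3 start=0 accept={2} delta: 0a->1 0b->0 1a->2 1b->1 2a->2 2b->2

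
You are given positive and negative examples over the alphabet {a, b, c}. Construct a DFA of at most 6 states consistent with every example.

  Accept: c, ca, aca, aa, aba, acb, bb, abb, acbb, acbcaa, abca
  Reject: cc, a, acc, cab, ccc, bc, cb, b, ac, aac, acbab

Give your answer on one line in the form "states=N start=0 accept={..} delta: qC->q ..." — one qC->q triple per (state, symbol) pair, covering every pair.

states=4 start=0 accept={0,2,3} delta: 0a->1 0b->1 0c->2 1a->2 1b->3 1c->1 2a->0 2b->1 2c->1 3a->0 3b->0 3c->1

State merging on the prefix tree: take the shortest (then alphabetical) example prefix whose next move is undefined and point that move at state 0, else 1, else 2, ...; a target is out if some Accept/Reject pair would then sit in one state with the same input left (inseparable). If every existing state is out, open a new one.
a: 0a undefined. 0a->0: no, c/ac meet in 0 with "c" left. Open state 1: 0a->1.
b: 0b undefined. 0b->0: no, c/bc meet in 0 with "c" left. 0b->1: ok.
c: 0c undefined. 0c->0: no, c/cc meet in 0. 0c->1: no, c/a meet in 1. Open state 2: 0c->2.
aa: 1a undefined. 1a->0: no, c/aac meet in 2. 1a->1: no, aa/a meet in 1. 1a->2: ok.
ab: 1b undefined. 1b->0: no, aba/a meet in 1. 1b->1: no, bb/a meet in 1. 1b->2: no, abb/cb meet in 2 with "b" left. Open state 3: 1b->3.
ac: 1c undefined. 1c->0: no, c/acc meet in 2. 1c->1: ok.
ca: 2a undefined. 2a->0: ok.
cb: 2b undefined. 2b->0: no, ca/cb meet in 0. 2b->1: ok.
cc: 2c undefined. 2c->0: no, c/ccc meet in 2. 2c->1: ok.
aba: 3a undefined. 3a->0: ok.
abb: 3b undefined. 3b->0: ok.
abc: 3c undefined. 3c->0: no, abca/cc meet in 1. 3c->1: ok.
All examples now run through 4 states with every (state, symbol) defined. Accept strings end in {0,2,3}, Reject strings end in {1}; accept={0,2,3}.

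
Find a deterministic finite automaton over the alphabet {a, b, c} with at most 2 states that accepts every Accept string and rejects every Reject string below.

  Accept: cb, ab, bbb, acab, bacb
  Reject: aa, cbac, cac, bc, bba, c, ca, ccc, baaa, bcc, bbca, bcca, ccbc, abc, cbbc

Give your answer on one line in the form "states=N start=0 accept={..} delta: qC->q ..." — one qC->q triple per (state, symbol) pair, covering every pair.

states=2 start=0 accept={1} delta: 0a->0 0b->1 0c->0 1a->0 1b->0 1c->0

Grow the machine one transition at a time. Run the examples from 0; the earliest place one falls off (shortest prefix, ties alphabetical) gets sent to the lowest-numbered state that keeps every Accept/Reject pair distinguishable — a pair clashes when both reach the same state with identical unread suffix — and to a fresh state only if none does.
a: 0a undefined. 0a->0: ok.
b: 0b undefined. 0b->0: no, ab/aa meet in 0. Open state 1: 0b->1.
c: 0c undefined. 0c->0: ok.
ba: 1a undefined. 1a->0: ok.
bb: 1b undefined. 1b->0: ok.
bc: 1c undefined. 1c->0: ok.
All examples now run through 2 states with every (state, symbol) defined. Accept strings end in {1}, Reject strings end in {0}; accept={1}.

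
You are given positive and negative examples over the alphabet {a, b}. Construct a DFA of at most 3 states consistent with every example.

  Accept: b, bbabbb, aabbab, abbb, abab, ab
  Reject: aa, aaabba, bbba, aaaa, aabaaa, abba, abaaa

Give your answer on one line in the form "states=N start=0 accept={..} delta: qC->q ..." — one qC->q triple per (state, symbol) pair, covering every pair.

State merging on the prefix tree: take the shortest (then alphabetical) example prefix whose next move is undefined and point that move at state 0, else 1, else 2, ...; a target is out if some Accept/Reject pair would then sit in one state with the same input left (inseparable). If every existing state is out, open a new one.
a: 0a undefined. 0a->0: ok.
b: 0b undefined. 0b->0: no, b/aa meet in 0. Open state 1: 0b->1.
bb: 1b undefined. 1b->0: ok.
aba: 1a undefined. 1a->0: ok.
All examples now run through 2 states with every (state, symbol) defined. Accept strings end in {1}, Reject strings end in {0}; accept={1}.

states=2 start=0 accept={1} delta: 0a->0 0b->1 1a->0 1b->0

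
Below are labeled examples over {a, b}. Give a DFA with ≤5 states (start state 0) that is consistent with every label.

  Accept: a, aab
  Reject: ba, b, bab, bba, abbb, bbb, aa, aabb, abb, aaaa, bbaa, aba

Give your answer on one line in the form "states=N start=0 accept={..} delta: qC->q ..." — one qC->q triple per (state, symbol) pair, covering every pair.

State merging on the prefix tree: take the shortest (then alphabetical) example prefix whose next move is undefined and point that move at state 0, else 1, else 2, ...; a target is out if some Accept/Reject pair would then sit in one state with the same input left (inseparable). If every existing state is out, open a new one.
a: 0a undefined. 0a->0: no, a/aa meet in 0. Open state 1: 0a->1.
b: 0b undefined. 0b->0: no, a/ba meet in 1. 0b->1: no, a/b meet in 1. Open state 2: 0b->2.
aa: 1a undefined. 1a->0: no, aab/b meet in 2. 1a->1: no, a/aa meet in 1. 1a->2: ok.
ab: 1b undefined. 1b->0: no, a/aba meet in 1. 1b->1: no, a/abbb meet in 1. 1b->2: no, aab/abb meet in 2 with "b" left. Open state 3: 1b->3.
ba: 2a undefined. 2a->0: no, a/aaaa meet in 1. 2a->1: no, a/ba meet in 1. 2a->2: no, aab/bab meet in 2 with "b" left. 2a->3: ok.
bb: 2b undefined. 2b->0: no, a/bba meet in 1. 2b->1: ok.
aba: 3a undefined. 3a->0: ok.
abb: 3b undefined. 3b->0: ok.
All examples now run through 4 states with every (state, symbol) defined. Accept strings end in {1}, Reject strings end in {0,2,3}; accept={1}.

states=4 start=0 accept={1} delta: 0a->1 0b->2 1a->2 1b->3 2a->3 2b->1 3a->0 3b->0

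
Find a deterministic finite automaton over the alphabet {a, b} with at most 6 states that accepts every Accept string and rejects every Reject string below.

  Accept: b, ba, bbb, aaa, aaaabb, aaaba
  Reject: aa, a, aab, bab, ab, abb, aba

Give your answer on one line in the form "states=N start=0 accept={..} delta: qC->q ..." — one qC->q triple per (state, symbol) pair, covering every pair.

State merging on the prefix tree: take the shortest (then alphabetical) example prefix whose next move is undefined and point that move at state 0, else 1, else 2, ...; a target is out if some Accept/Reject pair would then sit in one state with the same input left (inseparable). If every existing state is out, open a new one.
a: 0a undefined. 0a->0: no, b/aab meet in 0 with "b" left. Open state 1: 0a->1.
b: 0b undefined. 0b->0: no, ba/a meet in 1. 0b->1: no, b/a meet in 1. Open state 2: 0b->2.
aa: 1a undefined. 1a->0: no, b/aab meet in 2. 1a->1: no, aaa/aa meet in 1. 1a->2: no, b/aa meet in 2. Open state 3: 1a->3.
ab: 1b undefined. 1b->0: no, b/abb meet in 2. 1b->1: ok.
ba: 2a undefined. 2a->0: no, b/bab meet in 2. 2a->1: no, ba/a meet in 1. 2a->2: ok.
bb: 2b undefined. 2b->0: ok.
aaa: 3a undefined. 3a->0: no, aaa/bab meet in 0. 3a->1: no, aaa/a meet in 1. 3a->2: no, aaaba/a meet in 1. 3a->3: no, aaa/aa meet in 3. Open state 4: 3a->4.
aab: 3b undefined. 3b->0: ok.
aaaa: 4a undefined. 4a->0: no, aaaabb/aab meet in 0. 4a->1: no, aaaabb/a meet in 1. 4a->2: ok.
aaab: 4b undefined. 4b->0: no, aaaba/a meet in 1. 4b->1: no, aaaba/aa meet in 3. 4b->2: ok.
All examples now run through 5 states with every (state, symbol) defined. Accept strings end in {2,4}, Reject strings end in {0,1,3}; accept={2,4}.

states=5 start=0 accept={2,4} delta: 0a->1 0b->2 1a->3 1b->1 2a->2 2b->0 3a->4 3b->0 4a->2 4b->2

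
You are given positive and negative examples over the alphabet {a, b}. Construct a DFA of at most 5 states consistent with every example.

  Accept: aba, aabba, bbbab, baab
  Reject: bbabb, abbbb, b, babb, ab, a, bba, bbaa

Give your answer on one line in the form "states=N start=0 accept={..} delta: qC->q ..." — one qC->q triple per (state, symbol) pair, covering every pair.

Grow the machine one transition at a time. Run the examples from 0; the earliest place one falls off (shortest prefix, ties alphabetical) gets sent to the lowest-numbered state that keeps every Accept/Reject pair distinguishable — a pair clashes when both reach the same state with identical unread suffix — and to a fresh state only if none does.
a: 0a undefined. 0a->0: no, aabba/bba meet in 0 with "bba" left. Open state 1: 0a->1.
b: 0b undefined. 0b->0: no, bbbab/ab meet in 1 with "b" left. 0b->1: no, aba/bba meet in 1 with "ba" left. Open state 2: 0b->2.
aa: 1a undefined. 1a->0: no, aabba/bba meet in 2 with "ba" left. 1a->1: ok.
ab: 1b undefined. 1b->0: no, aba/a meet in 1. 1b->1: no, aba/abbbb meet in 1. 1b->2: no, aabba/bba meet in 2 with "ba" left. Open state 3: 1b->3.
ba: 2a undefined. 2a->0: no, baab/ab meet in 3. 2a->1: no, baab/ab meet in 3. 2a->2: ok.
bb: 2b undefined. 2b->0: ok.
aba: 3a undefined. 3a->0: ok.
abb: 3b undefined. 3b->0: no, aba/bbabb meet in 0. 3b->1: no, aabba/bbabb meet in 1. 3b->2: no, aabba/bbabb meet in 2. 3b->3: ok.
All examples now run through 4 states with every (state, symbol) defined. Accept strings end in {0}, Reject strings end in {1,2,3}; accept={0}.

states=4 start=0 accept={0} delta: 0a->1 0b->2 1a->1 1b->3 2a->2 2b->0 3a->0 3b->3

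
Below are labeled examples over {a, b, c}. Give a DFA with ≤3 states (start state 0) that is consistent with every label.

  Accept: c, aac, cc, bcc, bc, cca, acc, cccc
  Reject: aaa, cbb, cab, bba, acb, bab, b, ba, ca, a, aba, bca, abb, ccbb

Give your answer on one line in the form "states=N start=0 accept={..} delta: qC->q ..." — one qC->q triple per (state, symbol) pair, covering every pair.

states=3 start=0 accept={1,2} delta: 0a->0 0b->0 0c->1 1a->0 1b->0 1c->2 2a->1 2b->0 2c->0

Fold the examples into a partial DFA from state 0: repeatedly fix the first undefined (state, symbol) met by the shortest-then-alphabetical prefix, trying targets in increasing order and rejecting any under which an Accept and a Reject string meet in one state with the same remainder; add a state when all current targets are rejected. Accepting states are where Accept strings end.
a: 0a undefined. 0a->0: ok.
b: 0b undefined. 0b->0: ok.
c: 0c undefined. 0c->0: no, c/aaa meet in 0. Open state 1: 0c->1.
ca: 1a undefined. 1a->0: ok.
cb: 1b undefined. 1b->0: ok.
cc: 1c undefined. 1c->0: no, cc/aaa meet in 0. 1c->1: no, cca/aaa meet in 0. Open state 2: 1c->2.
cca: 2a undefined. 2a->0: no, cca/aaa meet in 0. 2a->1: ok.
ccb: 2b undefined. 2b->0: ok.
ccc: 2c undefined. 2c->0: ok.
All examples now run through 3 states with every (state, symbol) defined. Accept strings end in {1,2}, Reject strings end in {0}; accept={1,2}.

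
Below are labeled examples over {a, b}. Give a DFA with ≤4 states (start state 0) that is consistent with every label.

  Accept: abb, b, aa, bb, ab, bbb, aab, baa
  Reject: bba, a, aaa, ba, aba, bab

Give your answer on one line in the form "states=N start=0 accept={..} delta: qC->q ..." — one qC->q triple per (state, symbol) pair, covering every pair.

states=4 start=0 accept={0,2} delta: 0a->1 0b->2 1a->0 1b->0 2a->3 2b->0 3a->0 3b->1

Grow the machine one transition at a time. Run the examples from 0; the earliest place one falls off (shortest prefix, ties alphabetical) gets sent to the lowest-numbered state that keeps every Accept/Reject pair distinguishable — a pair clashes when both reach the same state with identical unread suffix — and to a fresh state only if none does.
a: 0a undefined. 0a->0: no, aa/a meet in 0. Open state 1: 0a->1.
b: 0b undefined. 0b->0: no, ab/bab meet in 1 with "b" left. 0b->1: no, b/a meet in 1. Open state 2: 0b->2.
aa: 1a undefined. 1a->0: ok.
ab: 1b undefined. 1b->0: ok.
ba: 2a undefined. 2a->0: no, abb/bab meet in 2. 2a->1: no, aa/bab meet in 0. 2a->2: no, abb/ba meet in 2. Open state 3: 2a->3.
bb: 2b undefined. 2b->0: ok.
baa: 3a undefined. 3a->0: ok.
bab: 3b undefined. 3b->0: no, aa/bab meet in 0. 3b->1: ok.
All examples now run through 4 states with every (state, symbol) defined. Accept strings end in {0,2}, Reject strings end in {1,3}; accept={0,2}.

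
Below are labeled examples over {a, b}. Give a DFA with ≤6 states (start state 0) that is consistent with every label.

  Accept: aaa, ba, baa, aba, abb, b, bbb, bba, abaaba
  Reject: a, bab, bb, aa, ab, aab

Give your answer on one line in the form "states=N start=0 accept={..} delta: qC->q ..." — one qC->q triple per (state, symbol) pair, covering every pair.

State merging on the prefix tree: take the shortest (then alphabetical) example prefix whose next move is undefined and point that move at state 0, else 1, else 2, ...; a target is out if some Accept/Reject pair would then sit in one state with the same input left (inseparable). If every existing state is out, open a new one.
a: 0a undefined. 0a->0: no, aaa/a meet in 0. Open state 1: 0a->1.
b: 0b undefined. 0b->0: no, ba/a meet in 1. 0b->1: no, ba/aa meet in 1 with "a" left. Open state 2: 0b->2.
aa: 1a undefined. 1a->0: no, aaa/a meet in 1. 1a->1: no, aaa/a meet in 1. 1a->2: no, b/aa meet in 2. Open state 3: 1a->3.
ab: 1b undefined. 1b->0: no, aba/a meet in 1. 1b->1: no, aba/aa meet in 3. 1b->2: no, abb/bb meet in 2 with "b" left. 1b->3: no, abb/aab meet in 3 with "b" left. Open state 4: 1b->4.
ba: 2a undefined. 2a->0: no, baa/a meet in 1. 2a->1: no, ba/a meet in 1. 2a->2: ok.
bb: 2b undefined. 2b->0: no, bba/a meet in 1. 2b->1: no, bbb/ab meet in 4. 2b->2: no, ba/bab meet in 2. 2b->3: no, bbb/aab meet in 3 with "b" left. 2b->4: ok.
aaa: 3a undefined. 3a->0: ok.
aab: 3b undefined. 3b->0: no, aaa/aab meet in 0. 3b->1: ok.
aba: 4a undefined. 4a->0: ok.
abb: 4b undefined. 4b->0: ok.
All examples now run through 5 states with every (state, symbol) defined. Accept strings end in {0,2}, Reject strings end in {1,3,4}; accept={0,2}.

states=5 start=0 accept={0,2} delta: 0a->1 0b->2 1a->3 1b->4 2a->2 2b->4 3a->0 3b->1 4a->0 4b->0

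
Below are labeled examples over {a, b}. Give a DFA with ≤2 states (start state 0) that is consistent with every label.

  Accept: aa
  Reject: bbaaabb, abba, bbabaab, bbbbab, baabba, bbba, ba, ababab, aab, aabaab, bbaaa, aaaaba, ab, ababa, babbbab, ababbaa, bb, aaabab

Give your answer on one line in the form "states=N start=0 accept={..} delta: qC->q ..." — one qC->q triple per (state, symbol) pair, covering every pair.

Fold the examples into a partial DFA from state 0: repeatedly fix the first undefined (state, symbol) met by the shortest-then-alphabetical prefix, trying targets in increasing order and rejecting any under which an Accept and a Reject string meet in one state with the same remainder; add a state when all current targets are rejected. Accepting states are where Accept strings end.
a: 0a undefined. 0a->0: ok.
b: 0b undefined. 0b->0: no, aa/bbaaabb meet in 0. Open state 1: 0b->1.
ba: 1a undefined. 1a->0: no, aa/ba meet in 0. 1a->1: ok.
bb: 1b undefined. 1b->0: no, aa/bbaaabb meet in 0. 1b->1: ok.
All examples now run through 2 states with every (state, symbol) defined. Accept strings end in {0}, Reject strings end in {1}; accept={0}.

states=2 start=0 accept={0} delta: 0a->0 0b->1 1a->1 1b->1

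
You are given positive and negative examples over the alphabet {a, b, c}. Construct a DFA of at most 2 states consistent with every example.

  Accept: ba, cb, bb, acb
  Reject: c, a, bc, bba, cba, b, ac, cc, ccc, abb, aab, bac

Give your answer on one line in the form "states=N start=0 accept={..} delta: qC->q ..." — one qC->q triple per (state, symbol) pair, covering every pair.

Grow the machine one transition at a time. Run the examples from 0; the earliest place one falls off (shortest prefix, ties alphabetical) gets sent to the lowest-numbered state that keeps every Accept/Reject pair distinguishable — a pair clashes when both reach the same state with identical unread suffix — and to a fresh state only if none does.
a: 0a undefined. 0a->0: no, bb/abb meet in 0 with "bb" left. Open state 1: 0a->1.
b: 0b undefined. 0b->0: no, ba/a meet in 1. 0b->1: ok.
c: 0c undefined. 0c->0: no, ba/cba meet in 1 with "a" left. 0c->1: ok.
aa: 1a undefined. 1a->0: ok.
ab: 1b undefined. 1b->0: ok.
ac: 1c undefined. 1c->0: no, ba/bc meet in 0. 1c->1: ok.
All examples now run through 2 states with every (state, symbol) defined. Accept strings end in {0}, Reject strings end in {1}; accept={0}.

states=2 start=0 accept={0} delta: 0a->1 0b->1 0c->1 1a->0 1b->0 1c->1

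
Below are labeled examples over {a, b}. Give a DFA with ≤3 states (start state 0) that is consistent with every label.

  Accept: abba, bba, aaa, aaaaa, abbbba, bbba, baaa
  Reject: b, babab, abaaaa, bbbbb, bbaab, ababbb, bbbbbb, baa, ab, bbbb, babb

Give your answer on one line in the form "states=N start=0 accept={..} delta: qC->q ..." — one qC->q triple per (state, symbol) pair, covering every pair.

Grow the machine one transition at a time. Run the examples from 0; the earliest place one falls off (shortest prefix, ties alphabetical) gets sent to the lowest-numbered state that keeps every Accept/Reject pair distinguishable — a pair clashes when both reach the same state with identical unread suffix — and to a fresh state only if none does.
a: 0a undefined. 0a->0: ok.
b: 0b undefined. 0b->0: no, abba/b meet in 0. Open state 1: 0b->1.
ba: 1a undefined. 1a->0: no, aaa/abaaaa meet in 0. 1a->1: no, baaa/b meet in 1. Open state 2: 1a->2.
bb: 1b undefined. 1b->0: no, abba/bbbbbb meet in 0. 1b->1: ok.
baa: 2a undefined. 2a->0: no, aaa/abaaaa meet in 0. 2a->1: ok.
bab: 2b undefined. 2b->0: ok.
All examples now run through 3 states with every (state, symbol) defined. Accept strings end in {0,2}, Reject strings end in {1}; accept={0,2}.

states=3 start=0 accept={0,2} delta: 0a->0 0b->1 1a->2 1b->1 2a->1 2b->0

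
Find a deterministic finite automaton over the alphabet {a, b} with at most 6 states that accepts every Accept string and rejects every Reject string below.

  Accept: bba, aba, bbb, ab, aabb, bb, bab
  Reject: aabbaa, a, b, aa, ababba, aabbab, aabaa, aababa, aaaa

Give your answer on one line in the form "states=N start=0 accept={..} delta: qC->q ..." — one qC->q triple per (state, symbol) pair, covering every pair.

states=4 start=0 accept={2,3} delta: 0a->1 0b->1 1a->1 1b->2 2a->3 2b->2 3a->0 3b->0

State merging on the prefix tree: take the shortest (then alphabetical) example prefix whose next move is undefined and point that move at state 0, else 1, else 2, ...; a target is out if some Accept/Reject pair would then sit in one state with the same input left (inseparable). If every existing state is out, open a new one.
a: 0a undefined. 0a->0: no, ab/b meet in 0 with "b" left. Open state 1: 0a->1.
b: 0b undefined. 0b->0: no, bba/a meet in 1. 0b->1: ok.
aa: 1a undefined. 1a->0: no, bab/a meet in 1. 1a->1: ok.
ab: 1b undefined. 1b->0: no, bba/aabbaa meet in 1. 1b->1: no, bba/aabbaa meet in 1. Open state 2: 1b->2.
aba: 2a undefined. 2a->0: no, bba/ababba meet in 0. 2a->1: no, bba/a meet in 1. 2a->2: no, bba/aabaa meet in 2. Open state 3: 2a->3.
bbb: 2b undefined. 2b->0: no, ab/aabbab meet in 2. 2b->1: no, bbb/aabbaa meet in 1. 2b->2: ok.
abab: 3b undefined. 3b->0: ok.
aabaa: 3a undefined. 3a->0: ok.
All examples now run through 4 states with every (state, symbol) defined. Accept strings end in {2,3}, Reject strings end in {0,1}; accept={2,3}.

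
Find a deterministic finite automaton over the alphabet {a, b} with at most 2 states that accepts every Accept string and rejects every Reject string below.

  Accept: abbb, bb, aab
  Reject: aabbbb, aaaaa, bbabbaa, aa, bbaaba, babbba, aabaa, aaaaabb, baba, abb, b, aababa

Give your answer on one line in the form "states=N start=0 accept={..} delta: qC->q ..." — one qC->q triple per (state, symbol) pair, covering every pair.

State merging on the prefix tree: take the shortest (then alphabetical) example prefix whose next move is undefined and point that move at state 0, else 1, else 2, ...; a target is out if some Accept/Reject pair would then sit in one state with the same input left (inseparable). If every existing state is out, open a new one.
a: 0a undefined. 0a->0: no, bb/aaaaabb meet in 0 with "bb" left. Open state 1: 0a->1.
b: 0b undefined. 0b->0: no, bb/b meet in 0. 0b->1: ok.
aa: 1a undefined. 1a->0: no, abbb/aabbbb meet in 1 with "bbb" left. 1a->1: ok.
ab: 1b undefined. 1b->0: ok.
All examples now run through 2 states with every (state, symbol) defined. Accept strings end in {0}, Reject strings end in {1}; accept={0}.

states=2 start=0 accept={0} delta: 0a->1 0b->1 1a->1 1b->0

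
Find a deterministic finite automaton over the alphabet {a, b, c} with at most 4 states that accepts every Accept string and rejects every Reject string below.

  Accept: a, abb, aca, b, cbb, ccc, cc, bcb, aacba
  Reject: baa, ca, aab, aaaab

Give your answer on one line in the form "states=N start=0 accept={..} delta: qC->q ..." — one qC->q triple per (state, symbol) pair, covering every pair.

Grow the machine one transition at a time. Run the examples from 0; the earliest place one falls off (shortest prefix, ties alphabetical) gets sent to the lowest-numbered state that keeps every Accept/Reject pair distinguishable — a pair clashes when both reach the same state with identical unread suffix — and to a fresh state only if none does.
a: 0a undefined. 0a->0: no, aca/ca meet in 0 with "ca" left. Open state 1: 0a->1.
b: 0b undefined. 0b->0: ok.
c: 0c undefined. 0c->0: no, a/ca meet in 1. 0c->1: ok.
aa: 1a undefined. 1a->0: no, b/baa meet in 0. 1a->1: no, a/baa meet in 1. Open state 2: 1a->2.
ab: 1b undefined. 1b->0: ok.
ac: 1c undefined. 1c->0: ok.
aaa: 2a undefined. 2a->0: no, abb/aaaab meet in 0. 2a->1: ok.
aab: 2b undefined. 2b->0: no, abb/aab meet in 0. 2b->1: no, a/aab meet in 1. 2b->2: ok.
aac: 2c undefined. 2c->0: ok.
All examples now run through 3 states with every (state, symbol) defined. Accept strings end in {0,1}, Reject strings end in {2}; accept={0,1}.

states=3 start=0 accept={0,1} delta: 0a->1 0b->0 0c->1 1a->2 1b->0 1c->0 2a->1 2b->2 2c->0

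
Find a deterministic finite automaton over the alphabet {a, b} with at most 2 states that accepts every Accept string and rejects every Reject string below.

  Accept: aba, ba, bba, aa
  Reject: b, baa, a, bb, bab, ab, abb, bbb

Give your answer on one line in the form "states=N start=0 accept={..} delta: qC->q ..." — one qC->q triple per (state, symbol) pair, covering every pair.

Fold the examples into a partial DFA from state 0: repeatedly fix the first undefined (state, symbol) met by the shortest-then-alphabetical prefix, trying targets in increasing order and rejecting any under which an Accept and a Reject string meet in one state with the same remainder; add a state when all current targets are rejected. Accepting states are where Accept strings end.
a: 0a undefined. 0a->0: no, aa/a meet in 0. Open state 1: 0a->1.
b: 0b undefined. 0b->0: no, ba/a meet in 1. 0b->1: ok.
aa: 1a undefined. 1a->0: ok.
ab: 1b undefined. 1b->0: no, aba/b meet in 1. 1b->1: ok.
All examples now run through 2 states with every (state, symbol) defined. Accept strings end in {0}, Reject strings end in {1}; accept={0}.

states=2 start=0 accept={0} delta: 0a->1 0b->1 1a->0 1b->1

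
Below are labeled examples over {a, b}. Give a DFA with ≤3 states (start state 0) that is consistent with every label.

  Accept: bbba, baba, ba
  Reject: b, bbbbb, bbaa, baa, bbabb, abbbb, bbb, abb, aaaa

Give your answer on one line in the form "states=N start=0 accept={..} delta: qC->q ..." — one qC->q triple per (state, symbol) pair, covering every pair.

states=3 start=0 accept={2} delta: 0a->0 0b->1 1a->2 1b->0 2a->0 2b->1

State merging on the prefix tree: take the shortest (then alphabetical) example prefix whose next move is undefined and point that move at state 0, else 1, else 2, ...; a target is out if some Accept/Reject pair would then sit in one state with the same input left (inseparable). If every existing state is out, open a new one.
a: 0a undefined. 0a->0: ok.
b: 0b undefined. 0b->0: no, bbba/b meet in 0. Open state 1: 0b->1.
ba: 1a undefined. 1a->0: no, baba/baa meet in 0. 1a->1: no, ba/b meet in 1. Open state 2: 1a->2.
bb: 1b undefined. 1b->0: ok.
baa: 2a undefined. 2a->0: ok.
bab: 2b undefined. 2b->0: no, baba/bbaa meet in 0. 2b->1: ok.
All examples now run through 3 states with every (state, symbol) defined. Accept strings end in {2}, Reject strings end in {0,1}; accept={2}.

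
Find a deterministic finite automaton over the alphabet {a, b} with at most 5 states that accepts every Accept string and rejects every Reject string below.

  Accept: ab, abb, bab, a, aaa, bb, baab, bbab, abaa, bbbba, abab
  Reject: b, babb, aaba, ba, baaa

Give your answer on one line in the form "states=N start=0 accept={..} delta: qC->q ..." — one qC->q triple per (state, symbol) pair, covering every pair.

states=4 start=0 accept={0,1,3} delta: 0a->1 0b->2 1a->0 1b->3 2a->2 2b->0 3a->1 3b->0

State merging on the prefix tree: take the shortest (then alphabetical) example prefix whose next move is undefined and point that move at state 0, else 1, else 2, ...; a target is out if some Accept/Reject pair would then sit in one state with the same input left (inseparable). If every existing state is out, open a new one.
a: 0a undefined. 0a->0: no, ab/b meet in 0 with "b" left. Open state 1: 0a->1.
b: 0b undefined. 0b->0: no, abb/babb meet in 1 with "bb" left. 0b->1: no, a/b meet in 1. Open state 2: 0b->2.
aa: 1a undefined. 1a->0: ok.
ab: 1b undefined. 1b->0: no, abb/b meet in 2. 1b->1: no, abab/b meet in 2. 1b->2: no, ab/b meet in 2. Open state 3: 1b->3.
ba: 2a undefined. 2a->0: no, bab/b meet in 2. 2a->1: no, abb/babb meet in 3 with "b" left. 2a->2: ok.
bb: 2b undefined. 2b->0: ok.
aba: 3a undefined. 3a->0: no, abab/b meet in 2. 3a->1: ok.
abb: 3b undefined. 3b->0: ok.
All examples now run through 4 states with every (state, symbol) defined. Accept strings end in {0,1,3}, Reject strings end in {2}; accept={0,1,3}.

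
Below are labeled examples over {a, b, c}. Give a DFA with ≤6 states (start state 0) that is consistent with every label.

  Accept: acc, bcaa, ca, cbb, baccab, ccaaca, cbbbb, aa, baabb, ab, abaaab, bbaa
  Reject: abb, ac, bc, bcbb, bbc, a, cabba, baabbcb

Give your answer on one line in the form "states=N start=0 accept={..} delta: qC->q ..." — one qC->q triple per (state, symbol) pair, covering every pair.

states=5 start=0 accept={0,2,4} delta: 0a->1 0b->1 0c->2 1a->2 1b->2 1c->3 2a->4 2b->1 2c->1 3a->1 3b->0 3c->0 4a->0 4b->3 4c->1

Grow the machine one transition at a time. Run the examples from 0; the earliest place one falls off (shortest prefix, ties alphabetical) gets sent to the lowest-numbered state that keeps every Accept/Reject pair distinguishable — a pair clashes when both reach the same state with identical unread suffix — and to a fresh state only if none does.
a: 0a undefined. 0a->0: no, aa/a meet in 0. Open state 1: 0a->1.
b: 0b undefined. 0b->0: no, cbb/bcbb meet in 0 with "cbb" left. 0b->1: ok.
c: 0c undefined. 0c->0: no, ca/a meet in 1. 0c->1: no, cbb/abb meet in 1 with "bb" left. Open state 2: 0c->2.
aa: 1a undefined. 1a->0: no, baabb/abb meet in 1 with "bb" left. 1a->1: no, aa/a meet in 1. 1a->2: ok.
ab: 1b undefined. 1b->0: no, aa/bbc meet in 2. 1b->1: no, ab/abb meet in 1. 1b->2: ok.
ac: 1c undefined. 1c->0: no, acc/bcbb meet in 2. 1c->1: no, acc/ac meet in 1. 1c->2: no, acc/bbc meet in 2 with "c" left. Open state 3: 1c->3.
ca: 2a undefined. 2a->0: no, ca/cabba meet in 0. 2a->1: no, ca/a meet in 1. 2a->2: no, abaaab/abb meet in 2 with "b" left. 2a->3: no, ca/ac meet in 3. Open state 4: 2a->4.
cb: 2b undefined. 2b->0: no, cbb/a meet in 1. 2b->1: ok.
cc: 2c undefined. 2c->0: no, ccaaca/abb meet in 1. 2c->1: ok.
acc: 3c undefined. 3c->0: ok.
bca: 3a undefined. 3a->0: no, bcaa/abb meet in 1. 3a->1: ok.
bcb: 3b undefined. 3b->0: ok.
cab: 4b undefined. 4b->0: no, acc/baabbcb meet in 0. 4b->1: no, bcaa/baabbcb meet in 2. 4b->2: no, acc/baabbcb meet in 0. 4b->3: ok.
abaa: 4a undefined. 4a->0: ok.
ccaac: 4c undefined. 4c->0: no, ccaaca/abb meet in 1. 4c->1: ok.
All examples now run through 5 states with every (state, symbol) defined. Accept strings end in {0,2,4}, Reject strings end in {1,3}; accept={0,2,4}.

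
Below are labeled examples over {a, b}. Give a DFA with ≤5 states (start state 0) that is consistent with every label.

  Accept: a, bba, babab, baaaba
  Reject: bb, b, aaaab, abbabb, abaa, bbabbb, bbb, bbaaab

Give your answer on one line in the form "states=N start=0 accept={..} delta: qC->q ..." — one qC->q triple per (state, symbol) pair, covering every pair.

states=4 start=0 accept={0,3} delta: 0a->0 0b->1 1a->1 1b->2 2a->3 2b->1 3a->0 3b->0

Fold the examples into a partial DFA from state 0: repeatedly fix the first undefined (state, symbol) met by the shortest-then-alphabetical prefix, trying targets in increasing order and rejecting any under which an Accept and a Reject string meet in one state with the same remainder; add a state when all current targets are rejected. Accepting states are where Accept strings end.
a: 0a undefined. 0a->0: ok.
b: 0b undefined. 0b->0: no, a/bb meet in 0. Open state 1: 0b->1.
ba: 1a undefined. 1a->0: no, a/abaa meet in 0. 1a->1: ok.
bb: 1b undefined. 1b->0: no, a/bb meet in 0. 1b->1: no, bba/bb meet in 1. Open state 2: 1b->2.
bba: 2a undefined. 2a->0: no, babab/b meet in 1. 2a->1: no, bba/b meet in 1. 2a->2: no, bba/bb meet in 2. Open state 3: 2a->3.
bbb: 2b undefined. 2b->0: no, a/bbb meet in 0. 2b->1: ok.
bbaa: 3a undefined. 3a->0: ok.
bbab: 3b undefined. 3b->0: ok.
All examples now run through 4 states with every (state, symbol) defined. Accept strings end in {0,3}, Reject strings end in {1,2}; accept={0,3}.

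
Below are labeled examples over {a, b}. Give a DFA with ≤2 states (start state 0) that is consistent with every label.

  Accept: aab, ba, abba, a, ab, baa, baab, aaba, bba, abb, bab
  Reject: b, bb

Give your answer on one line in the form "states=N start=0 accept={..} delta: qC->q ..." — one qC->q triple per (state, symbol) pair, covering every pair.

states=2 start=0 accept={1} delta: 0a->1 0b->0 1a->1 1b->1

Fold the examples into a partial DFA from state 0: repeatedly fix the first undefined (state, symbol) met by the shortest-then-alphabetical prefix, trying targets in increasing order and rejecting any under which an Accept and a Reject string meet in one state with the same remainder; add a state when all current targets are rejected. Accepting states are where Accept strings end.
a: 0a undefined. 0a->0: no, aab/b meet in 0 with "b" left. Open state 1: 0a->1.
b: 0b undefined. 0b->0: ok.
aa: 1a undefined. 1a->0: no, aab/b meet in 0. 1a->1: ok.
ab: 1b undefined. 1b->0: no, aab/b meet in 0. 1b->1: ok.
All examples now run through 2 states with every (state, symbol) defined. Accept strings end in {1}, Reject strings end in {0}; accept={1}.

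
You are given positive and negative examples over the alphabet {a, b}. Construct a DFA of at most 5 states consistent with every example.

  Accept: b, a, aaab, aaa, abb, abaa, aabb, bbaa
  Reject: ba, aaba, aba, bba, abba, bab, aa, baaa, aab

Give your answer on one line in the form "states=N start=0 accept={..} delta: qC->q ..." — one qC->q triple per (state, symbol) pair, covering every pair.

State merging on the prefix tree: take the shortest (then alphabetical) example prefix whose next move is undefined and point that move at state 0, else 1, else 2, ...; a target is out if some Accept/Reject pair would then sit in one state with the same input left (inseparable). If every existing state is out, open a new one.
a: 0a undefined. 0a->0: no, b/aab meet in 0 with "b" left. Open state 1: 0a->1.
b: 0b undefined. 0b->0: no, a/ba meet in 1. 0b->1: ok.
aa: 1a undefined. 1a->0: no, b/bab meet in 1. 1a->1: no, b/ba meet in 1. Open state 2: 1a->2.
ab: 1b undefined. 1b->0: no, b/aba meet in 1. 1b->1: ok.
aaa: 2a undefined. 2a->0: no, b/baaa meet in 1. 2a->1: ok.
aab: 2b undefined. 2b->0: no, b/aaba meet in 1. 2b->1: no, b/bab meet in 1. 2b->2: no, b/aaba meet in 1. Open state 3: 2b->3.
aaba: 3a undefined. 3a->0: ok.
aabb: 3b undefined. 3b->0: no, aabb/aaba meet in 0. 3b->1: ok.
All examples now run through 4 states with every (state, symbol) defined. Accept strings end in {1}, Reject strings end in {0,2,3}; accept={1}.

states=4 start=0 accept={1} delta: 0a->1 0b->1 1a->2 1b->1 2a->1 2b->3 3a->0 3b->1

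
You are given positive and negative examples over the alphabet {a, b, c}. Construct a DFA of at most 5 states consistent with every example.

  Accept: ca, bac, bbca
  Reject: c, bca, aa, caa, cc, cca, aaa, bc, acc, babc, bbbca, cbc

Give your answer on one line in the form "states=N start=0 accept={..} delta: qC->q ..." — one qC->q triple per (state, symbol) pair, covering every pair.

states=3 start=0 accept={2} delta: 0a->0 0b->1 0c->1 1a->2 1b->0 1c->0 2a->0 2b->0 2c->2

State merging on the prefix tree: take the shortest (then alphabetical) example prefix whose next move is undefined and point that move at state 0, else 1, else 2, ...; a target is out if some Accept/Reject pair would then sit in one state with the same input left (inseparable). If every existing state is out, open a new one.
a: 0a undefined. 0a->0: ok.
b: 0b undefined. 0b->0: no, ca/bca meet in 0 with "ca" left. Open state 1: 0b->1.
c: 0c undefined. 0c->0: no, ca/c meet in 0. 0c->1: ok.
ba: 1a undefined. 1a->0: no, ca/aa meet in 0. 1a->1: no, ca/c meet in 1. Open state 2: 1a->2.
bb: 1b undefined. 1b->0: ok.
bc: 1c undefined. 1c->0: ok.
bab: 2b undefined. 2b->0: ok.
bac: 2c undefined. 2c->0: no, bac/bca meet in 0. 2c->1: no, bac/c meet in 1. 2c->2: ok.
caa: 2a undefined. 2a->0: ok.
All examples now run through 3 states with every (state, symbol) defined. Accept strings end in {2}, Reject strings end in {0,1}; accept={2}.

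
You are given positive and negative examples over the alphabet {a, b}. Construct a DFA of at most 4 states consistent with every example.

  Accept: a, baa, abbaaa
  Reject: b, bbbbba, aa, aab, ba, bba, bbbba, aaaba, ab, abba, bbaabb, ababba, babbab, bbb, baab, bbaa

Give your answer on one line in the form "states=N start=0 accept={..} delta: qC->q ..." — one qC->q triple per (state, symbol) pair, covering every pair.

states=4 start=0 accept={1} delta: 0a->1 0b->2 1a->0 1b->2 2a->0 2b->3 3a->2 3b->0

Fold the examples into a partial DFA from state 0: repeatedly fix the first undefined (state, symbol) met by the shortest-then-alphabetical prefix, trying targets in increasing order and rejecting any under which an Accept and a Reject string meet in one state with the same remainder; add a state when all current targets are rejected. Accepting states are where Accept strings end.
a: 0a undefined. 0a->0: no, a/aa meet in 0. Open state 1: 0a->1.
b: 0b undefined. 0b->0: no, a/bbbbba meet in 1. 0b->1: no, a/b meet in 1. Open state 2: 0b->2.
aa: 1a undefined. 1a->0: ok.
ab: 1b undefined. 1b->0: no, a/aaaba meet in 1. 1b->1: no, a/ab meet in 1. 1b->2: ok.
ba: 2a undefined. 2a->0: ok.
bb: 2b undefined. 2b->0: no, a/bba meet in 1. 2b->1: no, a/bbaabb meet in 1. 2b->2: no, a/bbaa meet in 1. Open state 3: 2b->3.
bba: 3a undefined. 3a->0: no, a/bbaa meet in 1. 3a->1: no, a/bba meet in 1. 3a->2: ok.
bbb: 3b undefined. 3b->0: ok.
All examples now run through 4 states with every (state, symbol) defined. Accept strings end in {1}, Reject strings end in {0,2,3}; accept={1}.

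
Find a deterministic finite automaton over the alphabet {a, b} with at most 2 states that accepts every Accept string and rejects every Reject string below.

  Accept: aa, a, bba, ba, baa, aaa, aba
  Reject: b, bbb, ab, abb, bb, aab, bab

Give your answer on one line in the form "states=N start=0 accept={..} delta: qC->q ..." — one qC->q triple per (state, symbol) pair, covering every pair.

states=2 start=0 accept={0} delta: 0a->0 0b->1 1a->0 1b->1

State merging on the prefix tree: take the shortest (then alphabetical) example prefix whose next move is undefined and point that move at state 0, else 1, else 2, ...; a target is out if some Accept/Reject pair would then sit in one state with the same input left (inseparable). If every existing state is out, open a new one.
a: 0a undefined. 0a->0: ok.
b: 0b undefined. 0b->0: no, aa/b meet in 0. Open state 1: 0b->1.
ba: 1a undefined. 1a->0: ok.
bb: 1b undefined. 1b->0: no, aa/abb meet in 0. 1b->1: ok.
All examples now run through 2 states with every (state, symbol) defined. Accept strings end in {0}, Reject strings end in {1}; accept={0}.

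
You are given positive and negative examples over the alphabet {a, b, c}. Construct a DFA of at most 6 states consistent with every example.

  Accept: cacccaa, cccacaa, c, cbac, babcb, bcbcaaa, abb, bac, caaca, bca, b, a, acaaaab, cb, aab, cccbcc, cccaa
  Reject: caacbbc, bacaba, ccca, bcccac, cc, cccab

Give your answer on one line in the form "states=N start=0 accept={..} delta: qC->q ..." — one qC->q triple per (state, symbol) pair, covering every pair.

states=6 start=0 accept={0,1,2,4} delta: 0a->0 0b->0 0c->1 1a->1 1b->2 1c->3 2a->3 2b->1 2c->0 3a->0 3b->2 3c->4 4a->5 4b->1 4c->0 5a->0 5b->3 5c->3

State merging on the prefix tree: take the shortest (then alphabetical) example prefix whose next move is undefined and point that move at state 0, else 1, else 2, ...; a target is out if some Accept/Reject pair would then sit in one state with the same input left (inseparable). If every existing state is out, open a new one.
a: 0a undefined. 0a->0: ok.
b: 0b undefined. 0b->0: ok.
c: 0c undefined. 0c->0: no, cacccaa/caacbbc meet in 0. Open state 1: 0c->1.
ca: 1a undefined. 1a->0: no, abb/bacaba meet in 0. 1a->1: ok.
cb: 1b undefined. 1b->0: no, babcb/bacaba meet in 0. 1b->1: no, c/bacaba meet in 1. Open state 2: 1b->2.
cc: 1c undefined. 1c->0: no, cacccaa/bcccac meet in 0. 1c->1: no, cacccaa/ccca meet in 1. 1c->2: no, babcb/cc meet in 2. Open state 3: 1c->3.
cba: 2a undefined. 2a->0: no, abb/bacaba meet in 0. 2a->1: no, c/bacaba meet in 1. 2a->2: no, babcb/bacaba meet in 2. 2a->3: ok.
ccc: 3c undefined. 3c->0: no, cacccaa/bcccac meet in 1. 3c->1: no, c/ccca meet in 1. 3c->2: no, cbac/bcccac meet in 2. 3c->3: no, cbac/bacaba meet in 3. Open state 4: 3c->4.
bcbc: 2c undefined. 2c->0: ok.
ccca: 4a undefined. 4a->0: no, cccacaa/bcccac meet in 1. 4a->1: no, c/ccca meet in 1. 4a->2: no, cccacaa/bcccac meet in 0. 4a->3: no, cbac/bcccac meet in 4. 4a->4: no, cbac/ccca meet in 4. Open state 5: 4a->5.
cccb: 4b undefined. 4b->0: no, cccbcc/bacaba meet in 3. 4b->1: ok.
caaca: 3a undefined. 3a->0: ok.
caacb: 3b undefined. 3b->0: no, c/caacbbc meet in 1. 3b->1: no, bcbcaaa/caacbbc meet in 0. 3b->2: ok.
caccc: 4c undefined. 4c->0: ok.
cccaa: 5a undefined. 5a->0: ok.
cccab: 5b undefined. 5b->0: no, cacccaa/cccab meet in 0. 5b->1: no, c/cccab meet in 1. 5b->2: no, babcb/cccab meet in 2. 5b->3: ok.
cccac: 5c undefined. 5c->0: no, cacccaa/bcccac meet in 0. 5c->1: no, cccacaa/bcccac meet in 1. 5c->2: no, babcb/bcccac meet in 2. 5c->3: ok.
caacbb: 2b undefined. 2b->0: no, c/caacbbc meet in 1. 2b->1: ok.
All examples now run through 6 states with every (state, symbol) defined. Accept strings end in {0,1,2,4}, Reject strings end in {3,5}; accept={0,1,2,4}.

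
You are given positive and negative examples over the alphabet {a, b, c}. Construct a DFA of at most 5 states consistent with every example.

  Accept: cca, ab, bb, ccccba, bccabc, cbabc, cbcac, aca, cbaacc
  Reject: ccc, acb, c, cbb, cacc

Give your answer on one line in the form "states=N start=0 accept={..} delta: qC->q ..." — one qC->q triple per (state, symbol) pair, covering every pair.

Fold the examples into a partial DFA from state 0: repeatedly fix the first undefined (state, symbol) met by the shortest-then-alphabetical prefix, trying targets in increasing order and rejecting any under which an Accept and a Reject string meet in one state with the same remainder; add a state when all current targets are rejected. Accepting states are where Accept strings end.
a: 0a undefined. 0a->0: ok.
b: 0b undefined. 0b->0: ok.
c: 0c undefined. 0c->0: no, cca/ccc meet in 0. Open state 1: 0c->1.
ca: 1a undefined. 1a->0: ok.
cb: 1b undefined. 1b->0: no, ab/acb meet in 0. 1b->1: no, cbabc/acb meet in 1. Open state 2: 1b->2.
cc: 1c undefined. 1c->0: no, cca/cacc meet in 0. 1c->1: no, bccabc/ccc meet in 1. 1c->2: ok.
cba: 2a undefined. 2a->0: no, bccabc/c meet in 1. 2a->1: no, cca/c meet in 1. 2a->2: no, cca/acb meet in 2. Open state 3: 2a->3.
cbb: 2b undefined. 2b->0: no, ab/cbb meet in 0. 2b->1: ok.
cbc: 2c undefined. 2c->0: no, ab/ccc meet in 0. 2c->1: no, cbcac/ccc meet in 1. 2c->2: ok.
cbaa: 3a undefined. 3a->0: no, cbaacc/ccc meet in 2. 3a->1: no, cbaacc/ccc meet in 2. 3a->2: no, cbaacc/ccc meet in 2. 3a->3: ok.
cbab: 3b undefined. 3b->0: no, bccabc/c meet in 1. 3b->1: no, bccabc/ccc meet in 2. 3b->2: no, bccabc/ccc meet in 2. 3b->3: ok.
cbaac: 3c undefined. 3c->0: no, cbaacc/c meet in 1. 3c->1: no, bccabc/c meet in 1. 3c->2: no, bccabc/ccc meet in 2. 3c->3: ok.
All examples now run through 4 states with every (state, symbol) defined. Accept strings end in {0,3}, Reject strings end in {1,2}; accept={0,3}.

states=4 start=0 accept={0,3} delta: 0a->0 0b->0 0c->1 1a->0 1b->2 1c->2 2a->3 2b->1 2c->2 3a->3 3b->3 3c->3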